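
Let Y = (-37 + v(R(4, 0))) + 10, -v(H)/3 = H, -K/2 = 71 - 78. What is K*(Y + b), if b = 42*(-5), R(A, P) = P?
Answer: -3318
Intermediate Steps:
K = 14 (K = -2*(71 - 78) = -2*(-7) = 14)
v(H) = -3*H
b = -210
Y = -27 (Y = (-37 - 3*0) + 10 = (-37 + 0) + 10 = -37 + 10 = -27)
K*(Y + b) = 14*(-27 - 210) = 14*(-237) = -3318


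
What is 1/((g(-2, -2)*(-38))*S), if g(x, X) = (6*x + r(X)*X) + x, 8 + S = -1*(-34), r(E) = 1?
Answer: 1/15808 ≈ 6.3259e-5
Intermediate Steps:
S = 26 (S = -8 - 1*(-34) = -8 + 34 = 26)
g(x, X) = X + 7*x (g(x, X) = (6*x + 1*X) + x = (6*x + X) + x = (X + 6*x) + x = X + 7*x)
1/((g(-2, -2)*(-38))*S) = 1/(((-2 + 7*(-2))*(-38))*26) = 1/(((-2 - 14)*(-38))*26) = 1/(-16*(-38)*26) = 1/(608*26) = 1/15808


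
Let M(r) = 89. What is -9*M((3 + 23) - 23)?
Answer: -801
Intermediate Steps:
-9*M((3 + 23) - 23) = -9*89 = -801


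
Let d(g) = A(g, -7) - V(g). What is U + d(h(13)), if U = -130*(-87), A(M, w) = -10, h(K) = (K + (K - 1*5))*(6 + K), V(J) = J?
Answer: 10901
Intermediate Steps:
h(K) = (-5 + 2*K)*(6 + K) (h(K) = (K + (K - 5))*(6 + K) = (K + (-5 + K))*(6 + K) = (-5 + 2*K)*(6 + K))
d(g) = -10 - g
U = 11310
U + d(h(13)) = 11310 + (-10 - (-30 + 2*13**2 + 7*13)) = 11310 + (-10 - (-30 + 2*169 + 91)) = 11310 + (-10 - (-30 + 338 + 91)) = 11310 + (-10 - 1*399) = 11310 + (-10 - 399) = 11310 - 409 = 10901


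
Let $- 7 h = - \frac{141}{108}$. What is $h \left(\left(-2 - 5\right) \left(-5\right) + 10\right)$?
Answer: $\frac{235}{28} \approx 8.3929$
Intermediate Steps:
$h = \frac{47}{252}$ ($h = - \frac{\left(-141\right) \frac{1}{108}}{7} = \left(- \frac{1}{7}\right) \left(- \frac{47}{36}\right) = \frac{47}{252} \approx 0.18651$)
$h \left(\left(-2 - 5\right) \left(-5\right) + 10\right) = \frac{47 \left(\left(-2 - 5\right) \left(-5\right) + 10\right)}{252} = \frac{47 \left(\left(-7\right) \left(-5\right) + 10\right)}{252} = \frac{47 \left(35 + 10\right)}{252} = \frac{47}{252} \cdot 45 = \frac{235}{28}$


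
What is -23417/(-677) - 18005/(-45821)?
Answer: 1085179742/31020817 ≈ 34.982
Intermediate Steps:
-23417/(-677) - 18005/(-45821) = -23417*(-1/677) - 18005*(-1/45821) = 23417/677 + 18005/45821 = 1085179742/31020817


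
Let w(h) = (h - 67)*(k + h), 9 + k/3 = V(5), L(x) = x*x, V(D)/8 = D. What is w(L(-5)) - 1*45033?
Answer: -49989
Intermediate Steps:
V(D) = 8*D
L(x) = x²
k = 93 (k = -27 + 3*(8*5) = -27 + 3*40 = -27 + 120 = 93)
w(h) = (-67 + h)*(93 + h) (w(h) = (h - 67)*(93 + h) = (-67 + h)*(93 + h))
w(L(-5)) - 1*45033 = (-6231 + ((-5)²)² + 26*(-5)²) - 1*45033 = (-6231 + 25² + 26*25) - 45033 = (-6231 + 625 + 650) - 45033 = -4956 - 45033 = -49989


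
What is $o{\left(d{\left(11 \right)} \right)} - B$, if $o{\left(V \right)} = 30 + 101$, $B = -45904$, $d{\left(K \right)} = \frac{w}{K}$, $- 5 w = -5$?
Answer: $46035$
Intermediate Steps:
$w = 1$ ($w = \left(- \frac{1}{5}\right) \left(-5\right) = 1$)
$d{\left(K \right)} = \frac{1}{K}$ ($d{\left(K \right)} = 1 \frac{1}{K} = \frac{1}{K}$)
$o{\left(V \right)} = 131$
$o{\left(d{\left(11 \right)} \right)} - B = 131 - -45904 = 131 + 45904 = 46035$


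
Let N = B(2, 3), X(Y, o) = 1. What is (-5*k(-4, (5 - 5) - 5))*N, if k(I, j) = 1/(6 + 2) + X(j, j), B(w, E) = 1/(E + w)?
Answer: -9/8 ≈ -1.1250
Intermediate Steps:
N = ⅕ (N = 1/(3 + 2) = 1/5 = ⅕ ≈ 0.20000)
k(I, j) = 9/8 (k(I, j) = 1/(6 + 2) + 1 = 1/8 + 1 = ⅛ + 1 = 9/8)
(-5*k(-4, (5 - 5) - 5))*N = -5*9/8*(⅕) = -45/8*⅕ = -9/8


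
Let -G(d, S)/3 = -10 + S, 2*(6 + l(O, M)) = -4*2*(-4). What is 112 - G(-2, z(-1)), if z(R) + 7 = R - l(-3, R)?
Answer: 28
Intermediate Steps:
l(O, M) = 10 (l(O, M) = -6 + (-4*2*(-4))/2 = -6 + (-8*(-4))/2 = -6 + (½)*32 = -6 + 16 = 10)
z(R) = -17 + R (z(R) = -7 + (R - 1*10) = -7 + (R - 10) = -7 + (-10 + R) = -17 + R)
G(d, S) = 30 - 3*S (G(d, S) = -3*(-10 + S) = 30 - 3*S)
112 - G(-2, z(-1)) = 112 - (30 - 3*(-17 - 1)) = 112 - (30 - 3*(-18)) = 112 - (30 + 54) = 112 - 1*84 = 112 - 84 = 28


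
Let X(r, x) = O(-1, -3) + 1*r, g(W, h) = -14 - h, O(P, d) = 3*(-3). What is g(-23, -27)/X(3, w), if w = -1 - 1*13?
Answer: -13/6 ≈ -2.1667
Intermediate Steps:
O(P, d) = -9
w = -14 (w = -1 - 13 = -14)
X(r, x) = -9 + r (X(r, x) = -9 + 1*r = -9 + r)
g(-23, -27)/X(3, w) = (-14 - 1*(-27))/(-9 + 3) = (-14 + 27)/(-6) = 13*(-⅙) = -13/6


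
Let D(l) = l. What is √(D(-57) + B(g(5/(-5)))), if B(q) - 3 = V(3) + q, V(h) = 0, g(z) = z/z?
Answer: I*√53 ≈ 7.2801*I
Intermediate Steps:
g(z) = 1
B(q) = 3 + q (B(q) = 3 + (0 + q) = 3 + q)
√(D(-57) + B(g(5/(-5)))) = √(-57 + (3 + 1)) = √(-57 + 4) = √(-53) = I*√53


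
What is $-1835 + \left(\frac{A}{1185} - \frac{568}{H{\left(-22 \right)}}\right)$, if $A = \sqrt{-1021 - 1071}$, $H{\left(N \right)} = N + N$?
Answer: $- \frac{20043}{11} + \frac{2 i \sqrt{523}}{1185} \approx -1822.1 + 0.038598 i$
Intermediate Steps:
$H{\left(N \right)} = 2 N$
$A = 2 i \sqrt{523}$ ($A = \sqrt{-2092} = 2 i \sqrt{523} \approx 45.738 i$)
$-1835 + \left(\frac{A}{1185} - \frac{568}{H{\left(-22 \right)}}\right) = -1835 + \left(\frac{2 i \sqrt{523}}{1185} - \frac{568}{2 \left(-22\right)}\right) = -1835 + \left(2 i \sqrt{523} \cdot \frac{1}{1185} - \frac{568}{-44}\right) = -1835 + \left(\frac{2 i \sqrt{523}}{1185} - - \frac{142}{11}\right) = -1835 + \left(\frac{2 i \sqrt{523}}{1185} + \frac{142}{11}\right) = -1835 + \left(\frac{142}{11} + \frac{2 i \sqrt{523}}{1185}\right) = - \frac{20043}{11} + \frac{2 i \sqrt{523}}{1185}$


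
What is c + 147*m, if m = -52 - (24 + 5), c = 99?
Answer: -11808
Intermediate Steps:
m = -81 (m = -52 - 1*29 = -52 - 29 = -81)
c + 147*m = 99 + 147*(-81) = 99 - 11907 = -11808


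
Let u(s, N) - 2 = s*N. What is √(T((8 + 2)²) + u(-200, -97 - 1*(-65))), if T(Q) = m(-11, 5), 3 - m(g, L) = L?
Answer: 80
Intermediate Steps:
m(g, L) = 3 - L
T(Q) = -2 (T(Q) = 3 - 1*5 = 3 - 5 = -2)
u(s, N) = 2 + N*s (u(s, N) = 2 + s*N = 2 + N*s)
√(T((8 + 2)²) + u(-200, -97 - 1*(-65))) = √(-2 + (2 + (-97 - 1*(-65))*(-200))) = √(-2 + (2 + (-97 + 65)*(-200))) = √(-2 + (2 - 32*(-200))) = √(-2 + (2 + 6400)) = √(-2 + 6402) = √6400 = 80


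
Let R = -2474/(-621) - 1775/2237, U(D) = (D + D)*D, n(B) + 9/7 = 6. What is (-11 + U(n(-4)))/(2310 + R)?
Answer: 2276861103/157458115717 ≈ 0.014460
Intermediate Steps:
n(B) = 33/7 (n(B) = -9/7 + 6 = 33/7)
U(D) = 2*D² (U(D) = (2*D)*D = 2*D²)
R = 4432063/1389177 (R = -2474*(-1/621) - 1775*1/2237 = 2474/621 - 1775/2237 = 4432063/1389177 ≈ 3.1904)
(-11 + U(n(-4)))/(2310 + R) = (-11 + 2*(33/7)²)/(2310 + 4432063/1389177) = (-11 + 2*(1089/49))/(3213430933/1389177) = (-11 + 2178/49)*(1389177/3213430933) = (1639/49)*(1389177/3213430933) = 2276861103/157458115717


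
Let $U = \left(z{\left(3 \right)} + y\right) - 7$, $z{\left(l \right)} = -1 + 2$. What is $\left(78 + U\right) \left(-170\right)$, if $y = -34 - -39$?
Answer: $-13090$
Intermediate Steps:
$z{\left(l \right)} = 1$
$y = 5$ ($y = -34 + 39 = 5$)
$U = -1$ ($U = \left(1 + 5\right) - 7 = 6 - 7 = -1$)
$\left(78 + U\right) \left(-170\right) = \left(78 - 1\right) \left(-170\right) = 77 \left(-170\right) = -13090$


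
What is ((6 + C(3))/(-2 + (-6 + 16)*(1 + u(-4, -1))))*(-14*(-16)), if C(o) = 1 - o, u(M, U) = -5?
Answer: -64/3 ≈ -21.333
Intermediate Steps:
((6 + C(3))/(-2 + (-6 + 16)*(1 + u(-4, -1))))*(-14*(-16)) = ((6 + (1 - 1*3))/(-2 + (-6 + 16)*(1 - 5)))*(-14*(-16)) = ((6 + (1 - 3))/(-2 + 10*(-4)))*224 = ((6 - 2)/(-2 - 40))*224 = (4/(-42))*224 = (4*(-1/42))*224 = -2/21*224 = -64/3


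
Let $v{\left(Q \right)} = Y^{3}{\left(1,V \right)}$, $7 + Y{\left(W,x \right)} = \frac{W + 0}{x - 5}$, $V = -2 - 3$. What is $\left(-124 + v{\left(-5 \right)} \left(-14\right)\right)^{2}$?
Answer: $\frac{5970091164129}{250000} \approx 2.388 \cdot 10^{7}$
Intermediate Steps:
$V = -5$ ($V = -2 - 3 = -5$)
$Y{\left(W,x \right)} = -7 + \frac{W}{-5 + x}$ ($Y{\left(W,x \right)} = -7 + \frac{W + 0}{x - 5} = -7 + \frac{W}{-5 + x}$)
$v{\left(Q \right)} = - \frac{357911}{1000}$ ($v{\left(Q \right)} = \left(\frac{35 + 1 - -35}{-5 - 5}\right)^{3} = \left(\frac{35 + 1 + 35}{-10}\right)^{3} = \left(\left(- \frac{1}{10}\right) 71\right)^{3} = \left(- \frac{71}{10}\right)^{3} = - \frac{357911}{1000}$)
$\left(-124 + v{\left(-5 \right)} \left(-14\right)\right)^{2} = \left(-124 - - \frac{2505377}{500}\right)^{2} = \left(-124 + \frac{2505377}{500}\right)^{2} = \left(\frac{2443377}{500}\right)^{2} = \frac{5970091164129}{250000}$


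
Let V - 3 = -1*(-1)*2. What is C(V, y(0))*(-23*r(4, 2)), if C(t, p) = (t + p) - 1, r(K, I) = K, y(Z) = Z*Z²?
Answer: -368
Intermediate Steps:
y(Z) = Z³
V = 5 (V = 3 - 1*(-1)*2 = 3 + 1*2 = 3 + 2 = 5)
C(t, p) = -1 + p + t (C(t, p) = (p + t) - 1 = -1 + p + t)
C(V, y(0))*(-23*r(4, 2)) = (-1 + 0³ + 5)*(-23*4) = (-1 + 0 + 5)*(-92) = 4*(-92) = -368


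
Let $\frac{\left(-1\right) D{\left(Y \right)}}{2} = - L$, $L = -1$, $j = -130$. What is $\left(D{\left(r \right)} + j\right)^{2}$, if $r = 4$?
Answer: $17424$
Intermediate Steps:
$D{\left(Y \right)} = -2$ ($D{\left(Y \right)} = - 2 \left(\left(-1\right) \left(-1\right)\right) = \left(-2\right) 1 = -2$)
$\left(D{\left(r \right)} + j\right)^{2} = \left(-2 - 130\right)^{2} = \left(-132\right)^{2} = 17424$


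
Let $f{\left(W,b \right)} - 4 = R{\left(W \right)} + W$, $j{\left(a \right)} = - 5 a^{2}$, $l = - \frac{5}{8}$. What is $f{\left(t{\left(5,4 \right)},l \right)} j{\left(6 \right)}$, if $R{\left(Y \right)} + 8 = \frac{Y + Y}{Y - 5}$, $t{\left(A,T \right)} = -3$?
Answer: $1125$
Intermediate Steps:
$l = - \frac{5}{8}$ ($l = \left(-5\right) \frac{1}{8} = - \frac{5}{8} \approx -0.625$)
$R{\left(Y \right)} = -8 + \frac{2 Y}{-5 + Y}$ ($R{\left(Y \right)} = -8 + \frac{Y + Y}{Y - 5} = -8 + \frac{2 Y}{-5 + Y}$)
$f{\left(W,b \right)} = 4 + W + \frac{2 \left(20 - 3 W\right)}{-5 + W}$ ($f{\left(W,b \right)} = 4 + \left(\frac{2 \left(20 - 3 W\right)}{-5 + W} + W\right) = 4 + \left(W + \frac{2 \left(20 - 3 W\right)}{-5 + W}\right) = 4 + W + \frac{2 \left(20 - 3 W\right)}{-5 + W}$)
$f{\left(t{\left(5,4 \right)},l \right)} j{\left(6 \right)} = \frac{20 + \left(-3\right)^{2} - -21}{-5 - 3} \left(- 5 \cdot 6^{2}\right) = \frac{20 + 9 + 21}{-8} \left(\left(-5\right) 36\right) = \left(- \frac{1}{8}\right) 50 \left(-180\right) = \left(- \frac{25}{4}\right) \left(-180\right) = 1125$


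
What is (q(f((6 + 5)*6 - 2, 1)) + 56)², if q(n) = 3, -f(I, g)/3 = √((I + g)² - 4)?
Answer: 3481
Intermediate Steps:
f(I, g) = -3*√(-4 + (I + g)²) (f(I, g) = -3*√((I + g)² - 4) = -3*√(-4 + (I + g)²))
(q(f((6 + 5)*6 - 2, 1)) + 56)² = (3 + 56)² = 59² = 3481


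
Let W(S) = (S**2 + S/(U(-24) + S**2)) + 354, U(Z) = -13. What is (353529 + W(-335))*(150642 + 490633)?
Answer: 33540548970005275/112212 ≈ 2.9890e+11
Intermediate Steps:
W(S) = 354 + S**2 + S/(-13 + S**2) (W(S) = (S**2 + S/(-13 + S**2)) + 354 = 354 + S**2 + S/(-13 + S**2))
(353529 + W(-335))*(150642 + 490633) = (353529 + (-4602 - 335 + (-335)**4 + 341*(-335)**2)/(-13 + (-335)**2))*(150642 + 490633) = (353529 + (-4602 - 335 + 12594450625 + 341*112225)/(-13 + 112225))*641275 = (353529 + (-4602 - 335 + 12594450625 + 38268725)/112212)*641275 = (353529 + (1/112212)*12632714413)*641275 = (353529 + 12632714413/112212)*641275 = (52302910561/112212)*641275 = 33540548970005275/112212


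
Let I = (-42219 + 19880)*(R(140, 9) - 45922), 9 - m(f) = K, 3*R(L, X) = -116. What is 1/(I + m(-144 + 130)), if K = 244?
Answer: 3/3080145293 ≈ 9.7398e-10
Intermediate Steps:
R(L, X) = -116/3 (R(L, X) = (⅓)*(-116) = -116/3)
m(f) = -235 (m(f) = 9 - 1*244 = 9 - 244 = -235)
I = 3080145998/3 (I = (-42219 + 19880)*(-116/3 - 45922) = -22339*(-137882/3) = 3080145998/3 ≈ 1.0267e+9)
1/(I + m(-144 + 130)) = 1/(3080145998/3 - 235) = 1/(3080145293/3) = 3/3080145293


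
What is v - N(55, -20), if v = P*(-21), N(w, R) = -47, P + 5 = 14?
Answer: -142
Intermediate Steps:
P = 9 (P = -5 + 14 = 9)
v = -189 (v = 9*(-21) = -189)
v - N(55, -20) = -189 - 1*(-47) = -189 + 47 = -142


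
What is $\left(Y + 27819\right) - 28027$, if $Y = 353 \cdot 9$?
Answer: $2969$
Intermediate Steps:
$Y = 3177$
$\left(Y + 27819\right) - 28027 = \left(3177 + 27819\right) - 28027 = 30996 - 28027 = 2969$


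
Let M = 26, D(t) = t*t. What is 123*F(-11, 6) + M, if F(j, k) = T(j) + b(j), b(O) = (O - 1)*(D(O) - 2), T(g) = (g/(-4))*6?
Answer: -347177/2 ≈ -1.7359e+5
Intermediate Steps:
D(t) = t²
T(g) = -3*g/2 (T(g) = (g*(-¼))*6 = -g/4*6 = -3*g/2)
b(O) = (-1 + O)*(-2 + O²) (b(O) = (O - 1)*(O² - 2) = (-1 + O)*(-2 + O²))
F(j, k) = 2 + j³ - j² - 7*j/2 (F(j, k) = -3*j/2 + (2 + j³ - j² - 2*j) = 2 + j³ - j² - 7*j/2)
123*F(-11, 6) + M = 123*(2 + (-11)³ - 1*(-11)² - 7/2*(-11)) + 26 = 123*(2 - 1331 - 1*121 + 77/2) + 26 = 123*(2 - 1331 - 121 + 77/2) + 26 = 123*(-2823/2) + 26 = -347229/2 + 26 = -347177/2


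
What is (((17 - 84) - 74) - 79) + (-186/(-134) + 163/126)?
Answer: -1834601/8442 ≈ -217.32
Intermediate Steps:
(((17 - 84) - 74) - 79) + (-186/(-134) + 163/126) = ((-67 - 74) - 79) + (-186*(-1/134) + 163*(1/126)) = (-141 - 79) + (93/67 + 163/126) = -220 + 22639/8442 = -1834601/8442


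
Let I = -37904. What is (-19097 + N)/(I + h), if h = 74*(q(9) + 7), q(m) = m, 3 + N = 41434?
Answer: -11167/18360 ≈ -0.60822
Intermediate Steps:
N = 41431 (N = -3 + 41434 = 41431)
h = 1184 (h = 74*(9 + 7) = 74*16 = 1184)
(-19097 + N)/(I + h) = (-19097 + 41431)/(-37904 + 1184) = 22334/(-36720) = 22334*(-1/36720) = -11167/18360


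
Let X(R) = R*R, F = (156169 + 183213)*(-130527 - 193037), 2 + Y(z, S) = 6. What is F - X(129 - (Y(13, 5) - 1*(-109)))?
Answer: -109811797704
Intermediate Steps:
Y(z, S) = 4 (Y(z, S) = -2 + 6 = 4)
F = -109811797448 (F = 339382*(-323564) = -109811797448)
X(R) = R**2
F - X(129 - (Y(13, 5) - 1*(-109))) = -109811797448 - (129 - (4 - 1*(-109)))**2 = -109811797448 - (129 - (4 + 109))**2 = -109811797448 - (129 - 1*113)**2 = -109811797448 - (129 - 113)**2 = -109811797448 - 1*16**2 = -109811797448 - 1*256 = -109811797448 - 256 = -109811797704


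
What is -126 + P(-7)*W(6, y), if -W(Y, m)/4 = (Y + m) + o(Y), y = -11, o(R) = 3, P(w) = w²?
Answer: 266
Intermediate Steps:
W(Y, m) = -12 - 4*Y - 4*m (W(Y, m) = -4*((Y + m) + 3) = -4*(3 + Y + m) = -12 - 4*Y - 4*m)
-126 + P(-7)*W(6, y) = -126 + (-7)²*(-12 - 4*6 - 4*(-11)) = -126 + 49*(-12 - 24 + 44) = -126 + 49*8 = -126 + 392 = 266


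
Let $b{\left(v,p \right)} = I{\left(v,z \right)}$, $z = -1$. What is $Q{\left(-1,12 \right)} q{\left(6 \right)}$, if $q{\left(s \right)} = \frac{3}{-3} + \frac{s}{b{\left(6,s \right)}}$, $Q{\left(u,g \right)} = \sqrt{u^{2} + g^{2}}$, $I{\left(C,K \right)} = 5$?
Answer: $\frac{\sqrt{145}}{5} \approx 2.4083$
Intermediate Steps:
$b{\left(v,p \right)} = 5$
$Q{\left(u,g \right)} = \sqrt{g^{2} + u^{2}}$
$q{\left(s \right)} = -1 + \frac{s}{5}$ ($q{\left(s \right)} = \frac{3}{-3} + \frac{s}{5} = 3 \left(- \frac{1}{3}\right) + s \frac{1}{5} = -1 + \frac{s}{5}$)
$Q{\left(-1,12 \right)} q{\left(6 \right)} = \sqrt{12^{2} + \left(-1\right)^{2}} \left(-1 + \frac{1}{5} \cdot 6\right) = \sqrt{144 + 1} \left(-1 + \frac{6}{5}\right) = \sqrt{145} \cdot \frac{1}{5} = \frac{\sqrt{145}}{5}$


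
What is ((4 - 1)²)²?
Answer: 81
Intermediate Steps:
((4 - 1)²)² = (3²)² = 9² = 81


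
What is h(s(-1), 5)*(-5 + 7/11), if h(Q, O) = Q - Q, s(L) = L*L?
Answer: 0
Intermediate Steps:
s(L) = L**2
h(Q, O) = 0
h(s(-1), 5)*(-5 + 7/11) = 0*(-5 + 7/11) = 0*(-48/11) = 0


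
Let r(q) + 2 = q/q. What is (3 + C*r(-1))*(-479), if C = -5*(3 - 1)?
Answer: -6227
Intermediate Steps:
r(q) = -1 (r(q) = -2 + q/q = -2 + 1 = -1)
C = -10 (C = -5*2 = -10)
(3 + C*r(-1))*(-479) = (3 - 10*(-1))*(-479) = (3 + 10)*(-479) = 13*(-479) = -6227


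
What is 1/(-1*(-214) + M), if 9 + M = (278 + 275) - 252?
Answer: 1/506 ≈ 0.0019763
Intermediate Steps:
M = 292 (M = -9 + ((278 + 275) - 252) = -9 + (553 - 252) = -9 + 301 = 292)
1/(-1*(-214) + M) = 1/(-1*(-214) + 292) = 1/(214 + 292) = 1/506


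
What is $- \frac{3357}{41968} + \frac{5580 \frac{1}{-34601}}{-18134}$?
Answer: $- \frac{1053065344599}{13166505941456} \approx -0.079981$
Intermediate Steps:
$- \frac{3357}{41968} + \frac{5580 \frac{1}{-34601}}{-18134} = \left(-3357\right) \frac{1}{41968} + 5580 \left(- \frac{1}{34601}\right) \left(- \frac{1}{18134}\right) = - \frac{3357}{41968} - - \frac{2790}{313727267} = - \frac{3357}{41968} + \frac{2790}{313727267} = - \frac{1053065344599}{13166505941456}$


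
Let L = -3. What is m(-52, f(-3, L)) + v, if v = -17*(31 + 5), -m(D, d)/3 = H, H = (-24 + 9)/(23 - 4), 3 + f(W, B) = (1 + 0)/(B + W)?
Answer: -11583/19 ≈ -609.63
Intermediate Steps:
f(W, B) = -3 + 1/(B + W) (f(W, B) = -3 + (1 + 0)/(B + W) = -3 + 1/(B + W))
H = -15/19 ≈ -0.78947
m(D, d) = 45/19 (m(D, d) = -3*(-15/19) = 45/19)
v = -612 (v = -17*36 = -612)
m(-52, f(-3, L)) + v = 45/19 - 612 = -11583/19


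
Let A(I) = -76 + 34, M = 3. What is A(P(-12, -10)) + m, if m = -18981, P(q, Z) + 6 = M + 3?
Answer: -19023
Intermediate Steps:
P(q, Z) = 0 (P(q, Z) = -6 + (3 + 3) = -6 + 6 = 0)
A(I) = -42
A(P(-12, -10)) + m = -42 - 18981 = -19023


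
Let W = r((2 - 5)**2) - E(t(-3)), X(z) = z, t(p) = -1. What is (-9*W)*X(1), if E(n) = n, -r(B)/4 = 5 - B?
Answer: -153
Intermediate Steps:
r(B) = -20 + 4*B (r(B) = -4*(5 - B) = -20 + 4*B)
W = 17 (W = (-20 + 4*(2 - 5)**2) - 1*(-1) = (-20 + 4*(-3)**2) + 1 = (-20 + 4*9) + 1 = (-20 + 36) + 1 = 16 + 1 = 17)
(-9*W)*X(1) = -9*17*1 = -153*1 = -153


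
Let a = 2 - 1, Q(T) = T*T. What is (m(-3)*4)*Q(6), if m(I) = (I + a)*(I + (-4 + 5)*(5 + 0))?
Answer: -576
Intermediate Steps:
Q(T) = T²
a = 1
m(I) = (1 + I)*(5 + I) (m(I) = (I + 1)*(I + (-4 + 5)*(5 + 0)) = (1 + I)*(I + 1*5) = (1 + I)*(I + 5) = (1 + I)*(5 + I))
(m(-3)*4)*Q(6) = ((5 + (-3)² + 6*(-3))*4)*6² = ((5 + 9 - 18)*4)*36 = -4*4*36 = -16*36 = -576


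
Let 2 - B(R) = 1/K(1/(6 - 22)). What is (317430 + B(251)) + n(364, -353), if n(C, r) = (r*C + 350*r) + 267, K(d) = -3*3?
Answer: 590914/9 ≈ 65657.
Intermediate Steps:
K(d) = -9
n(C, r) = 267 + 350*r + C*r (n(C, r) = (C*r + 350*r) + 267 = (350*r + C*r) + 267 = 267 + 350*r + C*r)
B(R) = 19/9 (B(R) = 2 - 1/(-9) = 2 - 1*(-⅑) = 2 + ⅑ = 19/9)
(317430 + B(251)) + n(364, -353) = (317430 + 19/9) + (267 + 350*(-353) + 364*(-353)) = 2856889/9 + (267 - 123550 - 128492) = 2856889/9 - 251775 = 590914/9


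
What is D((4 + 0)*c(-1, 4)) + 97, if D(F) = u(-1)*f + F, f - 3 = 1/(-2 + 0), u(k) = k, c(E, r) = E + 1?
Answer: 189/2 ≈ 94.500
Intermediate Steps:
c(E, r) = 1 + E
f = 5/2 (f = 3 + 1/(-2 + 0) = 3 + 1/(-2) = 3 - 1/2 = 5/2 ≈ 2.5000)
D(F) = -5/2 + F (D(F) = -1*5/2 + F = -5/2 + F)
D((4 + 0)*c(-1, 4)) + 97 = (-5/2 + (4 + 0)*(1 - 1)) + 97 = (-5/2 + 4*0) + 97 = (-5/2 + 0) + 97 = -5/2 + 97 = 189/2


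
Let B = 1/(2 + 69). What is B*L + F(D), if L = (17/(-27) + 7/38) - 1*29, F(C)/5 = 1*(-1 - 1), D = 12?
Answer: -758671/72846 ≈ -10.415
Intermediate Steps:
F(C) = -10 (F(C) = 5*(1*(-1 - 1)) = 5*(1*(-2)) = 5*(-2) = -10)
B = 1/71 ≈ 0.014085
L = -30211/1026 (L = (17*(-1/27) + 7*(1/38)) - 29 = (-17/27 + 7/38) - 29 = -457/1026 - 29 = -30211/1026 ≈ -29.445)
B*L + F(D) = (1/71)*(-30211/1026) - 10 = -30211/72846 - 10 = -758671/72846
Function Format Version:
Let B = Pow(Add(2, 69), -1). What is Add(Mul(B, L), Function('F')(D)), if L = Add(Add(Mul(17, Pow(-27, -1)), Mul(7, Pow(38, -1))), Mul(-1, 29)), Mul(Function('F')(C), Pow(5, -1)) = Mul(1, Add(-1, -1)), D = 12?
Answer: Rational(-758671, 72846) ≈ -10.415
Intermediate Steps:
Function('F')(C) = -10 (Function('F')(C) = Mul(5, Mul(1, Add(-1, -1))) = Mul(5, Mul(1, -2)) = Mul(5, -2) = -10)
B = Rational(1, 71) (B = Pow(71, -1) = Rational(1, 71) ≈ 0.014085)
L = Rational(-30211, 1026) (L = Add(Add(Mul(17, Rational(-1, 27)), Mul(7, Rational(1, 38))), -29) = Add(Add(Rational(-17, 27), Rational(7, 38)), -29) = Add(Rational(-457, 1026), -29) = Rational(-30211, 1026) ≈ -29.445)
Add(Mul(B, L), Function('F')(D)) = Add(Mul(Rational(1, 71), Rational(-30211, 1026)), -10) = Add(Rational(-30211, 72846), -10) = Rational(-758671, 72846)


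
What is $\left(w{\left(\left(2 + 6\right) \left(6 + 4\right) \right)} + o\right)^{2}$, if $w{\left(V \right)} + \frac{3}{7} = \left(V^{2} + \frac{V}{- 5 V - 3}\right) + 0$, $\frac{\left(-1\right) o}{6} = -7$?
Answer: $\frac{330189347658769}{7958041} \approx 4.1491 \cdot 10^{7}$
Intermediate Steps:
$o = 42$ ($o = \left(-6\right) \left(-7\right) = 42$)
$w{\left(V \right)} = - \frac{3}{7} + V^{2} + \frac{V}{-3 - 5 V}$ ($w{\left(V \right)} = - \frac{3}{7} + \left(\left(V^{2} + \frac{V}{- 5 V - 3}\right) + 0\right) = - \frac{3}{7} + \left(\left(V^{2} + \frac{V}{-3 - 5 V}\right) + 0\right) = - \frac{3}{7} + \left(V^{2} + \frac{V}{-3 - 5 V}\right) = - \frac{3}{7} + V^{2} + \frac{V}{-3 - 5 V}$)
$\left(w{\left(\left(2 + 6\right) \left(6 + 4\right) \right)} + o\right)^{2} = \left(\frac{-9 - 22 \left(2 + 6\right) \left(6 + 4\right) + 21 \left(\left(2 + 6\right) \left(6 + 4\right)\right)^{2} + 35 \left(\left(2 + 6\right) \left(6 + 4\right)\right)^{3}}{7 \left(3 + 5 \left(2 + 6\right) \left(6 + 4\right)\right)} + 42\right)^{2} = \left(\frac{-9 - 22 \cdot 8 \cdot 10 + 21 \left(8 \cdot 10\right)^{2} + 35 \left(8 \cdot 10\right)^{3}}{7 \left(3 + 5 \cdot 8 \cdot 10\right)} + 42\right)^{2} = \left(\frac{-9 - 1760 + 21 \cdot 80^{2} + 35 \cdot 80^{3}}{7 \left(3 + 5 \cdot 80\right)} + 42\right)^{2} = \left(\frac{-9 - 1760 + 21 \cdot 6400 + 35 \cdot 512000}{7 \left(3 + 400\right)} + 42\right)^{2} = \left(\frac{-9 - 1760 + 134400 + 17920000}{7 \cdot 403} + 42\right)^{2} = \left(\frac{1}{7} \cdot \frac{1}{403} \cdot 18052631 + 42\right)^{2} = \left(\frac{18052631}{2821} + 42\right)^{2} = \left(\frac{18171113}{2821}\right)^{2} = \frac{330189347658769}{7958041}$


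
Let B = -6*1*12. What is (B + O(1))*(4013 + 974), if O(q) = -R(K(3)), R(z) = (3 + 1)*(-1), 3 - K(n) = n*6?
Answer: -339116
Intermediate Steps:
K(n) = 3 - 6*n (K(n) = 3 - n*6 = 3 - 6*n)
R(z) = -4 (R(z) = 4*(-1) = -4)
B = -72 (B = -6*12 = -72)
O(q) = 4 (O(q) = -1*(-4) = 4)
(B + O(1))*(4013 + 974) = (-72 + 4)*(4013 + 974) = -68*4987 = -339116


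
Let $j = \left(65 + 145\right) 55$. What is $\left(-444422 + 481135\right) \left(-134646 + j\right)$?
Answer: $-4519223448$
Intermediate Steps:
$j = 11550$ ($j = 210 \cdot 55 = 11550$)
$\left(-444422 + 481135\right) \left(-134646 + j\right) = \left(-444422 + 481135\right) \left(-134646 + 11550\right) = 36713 \left(-123096\right) = -4519223448$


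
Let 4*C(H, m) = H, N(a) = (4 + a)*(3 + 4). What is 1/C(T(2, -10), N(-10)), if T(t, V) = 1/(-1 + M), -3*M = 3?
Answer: -8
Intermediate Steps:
M = -1 (M = -1/3*3 = -1)
N(a) = 28 + 7*a (N(a) = (4 + a)*7 = 28 + 7*a)
T(t, V) = -1/2 (T(t, V) = 1/(-1 - 1) = 1/(-2) = -1/2)
C(H, m) = H/4
1/C(T(2, -10), N(-10)) = 1/((1/4)*(-1/2)) = 1/(-1/8) = -8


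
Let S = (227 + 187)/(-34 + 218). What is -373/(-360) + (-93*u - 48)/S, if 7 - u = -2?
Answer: -141227/360 ≈ -392.30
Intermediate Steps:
u = 9 (u = 7 - 1*(-2) = 7 + 2 = 9)
S = 9/4 (S = 414/184 = 414*(1/184) = 9/4 ≈ 2.2500)
-373/(-360) + (-93*u - 48)/S = -373/(-360) + (-93*9 - 48)/(9/4) = -373*(-1/360) + (-837 - 48)*(4/9) = 373/360 - 885*4/9 = 373/360 - 1180/3 = -141227/360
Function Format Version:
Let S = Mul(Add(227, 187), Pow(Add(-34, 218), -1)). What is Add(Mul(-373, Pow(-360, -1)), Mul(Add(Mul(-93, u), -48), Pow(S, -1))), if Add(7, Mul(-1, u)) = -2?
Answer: Rational(-141227, 360) ≈ -392.30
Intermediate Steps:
u = 9 (u = Add(7, Mul(-1, -2)) = Add(7, 2) = 9)
S = Rational(9, 4) (S = Mul(414, Pow(184, -1)) = Mul(414, Rational(1, 184)) = Rational(9, 4) ≈ 2.2500)
Add(Mul(-373, Pow(-360, -1)), Mul(Add(Mul(-93, u), -48), Pow(S, -1))) = Add(Mul(-373, Pow(-360, -1)), Mul(Add(Mul(-93, 9), -48), Pow(Rational(9, 4), -1))) = Add(Mul(-373, Rational(-1, 360)), Mul(Add(-837, -48), Rational(4, 9))) = Add(Rational(373, 360), Mul(-885, Rational(4, 9))) = Add(Rational(373, 360), Rational(-1180, 3)) = Rational(-141227, 360)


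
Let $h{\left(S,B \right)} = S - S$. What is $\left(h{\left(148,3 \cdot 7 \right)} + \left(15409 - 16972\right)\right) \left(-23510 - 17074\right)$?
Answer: $63432792$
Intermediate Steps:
$h{\left(S,B \right)} = 0$
$\left(h{\left(148,3 \cdot 7 \right)} + \left(15409 - 16972\right)\right) \left(-23510 - 17074\right) = \left(0 + \left(15409 - 16972\right)\right) \left(-23510 - 17074\right) = \left(0 + \left(15409 - 16972\right)\right) \left(-40584\right) = \left(0 - 1563\right) \left(-40584\right) = \left(-1563\right) \left(-40584\right) = 63432792$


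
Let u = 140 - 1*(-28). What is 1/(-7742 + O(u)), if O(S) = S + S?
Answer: -1/7406 ≈ -0.00013503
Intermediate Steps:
u = 168 (u = 140 + 28 = 168)
O(S) = 2*S
1/(-7742 + O(u)) = 1/(-7742 + 2*168) = 1/(-7742 + 336) = 1/(-7406) = -1/7406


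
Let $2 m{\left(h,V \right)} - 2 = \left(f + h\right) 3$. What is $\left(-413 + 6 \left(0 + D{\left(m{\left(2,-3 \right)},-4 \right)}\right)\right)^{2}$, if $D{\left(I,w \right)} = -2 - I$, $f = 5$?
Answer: $244036$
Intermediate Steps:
$m{\left(h,V \right)} = \frac{17}{2} + \frac{3 h}{2}$ ($m{\left(h,V \right)} = 1 + \frac{\left(5 + h\right) 3}{2} = 1 + \frac{15 + 3 h}{2} = 1 + \left(\frac{15}{2} + \frac{3 h}{2}\right) = \frac{17}{2} + \frac{3 h}{2}$)
$\left(-413 + 6 \left(0 + D{\left(m{\left(2,-3 \right)},-4 \right)}\right)\right)^{2} = \left(-413 + 6 \left(0 - \left(\frac{21}{2} + 3\right)\right)\right)^{2} = \left(-413 + 6 \left(0 - \frac{27}{2}\right)\right)^{2} = \left(-413 + 6 \left(- \frac{27}{2}\right)\right)^{2} = \left(-413 - 81\right)^{2} = \left(-494\right)^{2} = 244036$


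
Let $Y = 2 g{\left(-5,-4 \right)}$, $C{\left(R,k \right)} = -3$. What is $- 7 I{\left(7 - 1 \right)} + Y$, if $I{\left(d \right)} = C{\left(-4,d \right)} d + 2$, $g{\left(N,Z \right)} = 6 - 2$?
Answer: $120$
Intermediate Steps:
$g{\left(N,Z \right)} = 4$
$Y = 8$ ($Y = 2 \cdot 4 = 8$)
$I{\left(d \right)} = 2 - 3 d$ ($I{\left(d \right)} = - 3 d + 2 = 2 - 3 d$)
$- 7 I{\left(7 - 1 \right)} + Y = - 7 \left(2 - 3 \left(7 - 1\right)\right) + 8 = - 7 \left(2 - 18\right) + 8 = \left(-7\right) \left(-16\right) + 8 = 112 + 8 = 120$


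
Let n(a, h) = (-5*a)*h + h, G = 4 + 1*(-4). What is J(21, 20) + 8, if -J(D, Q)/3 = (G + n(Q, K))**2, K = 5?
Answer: -735067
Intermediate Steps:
G = 0 (G = 4 - 4 = 0)
n(a, h) = h - 5*a*h (n(a, h) = -5*a*h + h = h - 5*a*h)
J(D, Q) = -3*(5 - 25*Q)**2 (J(D, Q) = -3*(0 + 5*(1 - 5*Q))**2 = -3*(0 + (5 - 25*Q))**2 = -3*(5 - 25*Q)**2)
J(21, 20) + 8 = -75*(-1 + 5*20)**2 + 8 = -75*(-1 + 100)**2 + 8 = -75*99**2 + 8 = -75*9801 + 8 = -735075 + 8 = -735067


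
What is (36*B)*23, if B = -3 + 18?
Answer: 12420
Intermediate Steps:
B = 15
(36*B)*23 = (36*15)*23 = 540*23 = 12420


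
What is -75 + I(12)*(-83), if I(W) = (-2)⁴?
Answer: -1403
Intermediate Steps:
I(W) = 16
-75 + I(12)*(-83) = -75 + 16*(-83) = -75 - 1328 = -1403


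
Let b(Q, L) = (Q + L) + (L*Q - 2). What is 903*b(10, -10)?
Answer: -92106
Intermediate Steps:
b(Q, L) = -2 + L + Q + L*Q (b(Q, L) = (L + Q) + (-2 + L*Q) = -2 + L + Q + L*Q)
903*b(10, -10) = 903*(-2 - 10 + 10 - 10*10) = 903*(-2 - 10 + 10 - 100) = 903*(-102) = -92106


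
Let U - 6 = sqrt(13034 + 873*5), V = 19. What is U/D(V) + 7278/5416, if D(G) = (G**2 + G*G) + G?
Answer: 904249/668876 + sqrt(17399)/741 ≈ 1.5299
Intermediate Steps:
U = 6 + sqrt(17399) (U = 6 + sqrt(13034 + 873*5) = 6 + sqrt(13034 + 4365) = 6 + sqrt(17399) ≈ 137.91)
D(G) = G + 2*G**2 (D(G) = (G**2 + G**2) + G = 2*G**2 + G = G + 2*G**2)
U/D(V) + 7278/5416 = (6 + sqrt(17399))/((19*(1 + 2*19))) + 7278/5416 = (6 + sqrt(17399))/((19*(1 + 38))) + 7278*(1/5416) = (6 + sqrt(17399))/((19*39)) + 3639/2708 = (6 + sqrt(17399))/741 + 3639/2708 = (6 + sqrt(17399))*(1/741) + 3639/2708 = (2/247 + sqrt(17399)/741) + 3639/2708 = 904249/668876 + sqrt(17399)/741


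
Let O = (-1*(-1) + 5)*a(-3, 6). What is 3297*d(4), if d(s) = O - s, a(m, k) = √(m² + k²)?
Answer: -13188 + 59346*√5 ≈ 1.1951e+5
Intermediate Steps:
a(m, k) = √(k² + m²)
O = 18*√5 (O = (-1*(-1) + 5)*√(6² + (-3)²) = (1 + 5)*√(36 + 9) = 6*√45 = 6*(3*√5) = 18*√5 ≈ 40.249)
d(s) = -s + 18*√5 (d(s) = 18*√5 - s = -s + 18*√5)
3297*d(4) = 3297*(-1*4 + 18*√5) = 3297*(-4 + 18*√5) = -13188 + 59346*√5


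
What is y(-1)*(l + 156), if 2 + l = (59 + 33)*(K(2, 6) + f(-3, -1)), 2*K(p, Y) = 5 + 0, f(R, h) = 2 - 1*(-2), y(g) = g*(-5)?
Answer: 3760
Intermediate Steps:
y(g) = -5*g
f(R, h) = 4 (f(R, h) = 2 + 2 = 4)
K(p, Y) = 5/2 (K(p, Y) = (5 + 0)/2 = (½)*5 = 5/2)
l = 596 (l = -2 + (59 + 33)*(5/2 + 4) = -2 + 92*(13/2) = -2 + 598 = 596)
y(-1)*(l + 156) = (-5*(-1))*(596 + 156) = 5*752 = 3760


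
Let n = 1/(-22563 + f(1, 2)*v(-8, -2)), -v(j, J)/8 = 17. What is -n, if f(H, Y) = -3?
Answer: 1/22155 ≈ 4.5137e-5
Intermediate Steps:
v(j, J) = -136 (v(j, J) = -8*17 = -136)
n = -1/22155 (n = 1/(-22563 - 3*(-136)) = 1/(-22563 + 408) = 1/(-22155) = -1/22155 ≈ -4.5137e-5)
-n = -1*(-1/22155) = 1/22155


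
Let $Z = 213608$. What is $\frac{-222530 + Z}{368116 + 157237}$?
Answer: $- \frac{8922}{525353} \approx -0.016983$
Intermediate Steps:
$\frac{-222530 + Z}{368116 + 157237} = \frac{-222530 + 213608}{368116 + 157237} = - \frac{8922}{525353}$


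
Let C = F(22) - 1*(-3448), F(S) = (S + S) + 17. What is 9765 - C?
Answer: 6256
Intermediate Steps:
F(S) = 17 + 2*S (F(S) = 2*S + 17 = 17 + 2*S)
C = 3509 (C = (17 + 2*22) - 1*(-3448) = (17 + 44) + 3448 = 61 + 3448 = 3509)
9765 - C = 9765 - 1*3509 = 9765 - 3509 = 6256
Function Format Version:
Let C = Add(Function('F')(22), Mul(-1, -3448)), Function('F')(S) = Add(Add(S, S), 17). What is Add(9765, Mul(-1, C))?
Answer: 6256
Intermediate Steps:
Function('F')(S) = Add(17, Mul(2, S)) (Function('F')(S) = Add(Mul(2, S), 17) = Add(17, Mul(2, S)))
C = 3509 (C = Add(Add(17, Mul(2, 22)), Mul(-1, -3448)) = Add(Add(17, 44), 3448) = Add(61, 3448) = 3509)
Add(9765, Mul(-1, C)) = Add(9765, Mul(-1, 3509)) = Add(9765, -3509) = 6256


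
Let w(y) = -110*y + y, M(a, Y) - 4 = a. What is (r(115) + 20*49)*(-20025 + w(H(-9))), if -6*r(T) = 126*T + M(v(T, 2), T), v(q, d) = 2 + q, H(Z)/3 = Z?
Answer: 24857157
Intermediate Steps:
H(Z) = 3*Z
M(a, Y) = 4 + a
w(y) = -109*y
r(T) = -1 - 127*T/6 (r(T) = -(126*T + (4 + (2 + T)))/6 = -(126*T + (6 + T))/6 = -(6 + 127*T)/6 = -1 - 127*T/6)
(r(115) + 20*49)*(-20025 + w(H(-9))) = ((-1 - 127/6*115) + 20*49)*(-20025 - 327*(-9)) = ((-1 - 14605/6) + 980)*(-20025 - 109*(-27)) = (-14611/6 + 980)*(-20025 + 2943) = -8731/6*(-17082) = 24857157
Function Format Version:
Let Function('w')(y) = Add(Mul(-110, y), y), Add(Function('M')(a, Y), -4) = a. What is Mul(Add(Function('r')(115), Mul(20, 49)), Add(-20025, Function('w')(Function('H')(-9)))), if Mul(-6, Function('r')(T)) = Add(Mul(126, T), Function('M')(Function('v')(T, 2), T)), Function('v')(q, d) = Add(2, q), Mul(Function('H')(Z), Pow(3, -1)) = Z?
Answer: 24857157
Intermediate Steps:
Function('H')(Z) = Mul(3, Z)
Function('M')(a, Y) = Add(4, a)
Function('w')(y) = Mul(-109, y)
Function('r')(T) = Add(-1, Mul(Rational(-127, 6), T)) (Function('r')(T) = Mul(Rational(-1, 6), Add(Mul(126, T), Add(4, Add(2, T)))) = Mul(Rational(-1, 6), Add(Mul(126, T), Add(6, T))) = Mul(Rational(-1, 6), Add(6, Mul(127, T))) = Add(-1, Mul(Rational(-127, 6), T)))
Mul(Add(Function('r')(115), Mul(20, 49)), Add(-20025, Function('w')(Function('H')(-9)))) = Mul(Add(Add(-1, Mul(Rational(-127, 6), 115)), Mul(20, 49)), Add(-20025, Mul(-109, Mul(3, -9)))) = Mul(Add(Add(-1, Rational(-14605, 6)), 980), Add(-20025, Mul(-109, -27))) = Mul(Add(Rational(-14611, 6), 980), Add(-20025, 2943)) = Mul(Rational(-8731, 6), -17082) = 24857157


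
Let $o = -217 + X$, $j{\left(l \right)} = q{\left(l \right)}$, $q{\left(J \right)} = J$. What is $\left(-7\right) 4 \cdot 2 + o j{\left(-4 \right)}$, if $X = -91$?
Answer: $1176$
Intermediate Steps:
$j{\left(l \right)} = l$
$o = -308$ ($o = -217 - 91 = -308$)
$\left(-7\right) 4 \cdot 2 + o j{\left(-4 \right)} = \left(-7\right) 4 \cdot 2 - -1232 = \left(-28\right) 2 + 1232 = -56 + 1232 = 1176$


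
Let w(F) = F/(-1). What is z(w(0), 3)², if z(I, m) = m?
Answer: 9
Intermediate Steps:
w(F) = -F (w(F) = F*(-1) = -F)
z(w(0), 3)² = 3² = 9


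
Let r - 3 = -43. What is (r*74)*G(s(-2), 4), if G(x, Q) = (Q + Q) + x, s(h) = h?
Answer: -17760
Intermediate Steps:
G(x, Q) = x + 2*Q (G(x, Q) = 2*Q + x = x + 2*Q)
r = -40 (r = 3 - 43 = -40)
(r*74)*G(s(-2), 4) = (-40*74)*(-2 + 2*4) = -2960*(-2 + 8) = -2960*6 = -17760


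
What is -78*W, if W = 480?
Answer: -37440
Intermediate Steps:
-78*W = -78*480 = -37440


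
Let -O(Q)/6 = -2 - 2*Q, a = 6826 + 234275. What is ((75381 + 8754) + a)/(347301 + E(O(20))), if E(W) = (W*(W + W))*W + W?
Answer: 108412/10784523 ≈ 0.010053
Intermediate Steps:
a = 241101
O(Q) = 12 + 12*Q (O(Q) = -6*(-2 - 2*Q) = 12 + 12*Q)
E(W) = W + 2*W**3 (E(W) = (W*(2*W))*W + W = (2*W**2)*W + W = 2*W**3 + W = W + 2*W**3)
((75381 + 8754) + a)/(347301 + E(O(20))) = ((75381 + 8754) + 241101)/(347301 + ((12 + 12*20) + 2*(12 + 12*20)**3)) = (84135 + 241101)/(347301 + ((12 + 240) + 2*(12 + 240)**3)) = 325236/(347301 + (252 + 2*252**3)) = 325236/(347301 + (252 + 2*16003008)) = 325236/(347301 + (252 + 32006016)) = 325236/(347301 + 32006268) = 325236/32353569 = 325236*(1/32353569) = 108412/10784523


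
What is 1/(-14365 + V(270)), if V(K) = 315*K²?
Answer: 1/22949135 ≈ 4.3575e-8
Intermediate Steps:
1/(-14365 + V(270)) = 1/(-14365 + 315*270²) = 1/(-14365 + 315*72900) = 1/(-14365 + 22963500) = 1/22949135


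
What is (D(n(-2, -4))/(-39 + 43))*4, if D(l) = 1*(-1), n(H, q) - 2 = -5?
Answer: -1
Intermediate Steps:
n(H, q) = -3 (n(H, q) = 2 - 5 = -3)
D(l) = -1
(D(n(-2, -4))/(-39 + 43))*4 = -1/(-39 + 43)*4 = -1/4*4 = -1*¼*4 = -¼*4 = -1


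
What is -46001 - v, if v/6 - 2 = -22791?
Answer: 90733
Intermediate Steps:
v = -136734 (v = 12 + 6*(-22791) = 12 - 136746 = -136734)
-46001 - v = -46001 - 1*(-136734) = -46001 + 136734 = 90733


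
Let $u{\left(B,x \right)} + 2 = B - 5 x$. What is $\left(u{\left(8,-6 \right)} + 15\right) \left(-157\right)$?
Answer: $-8007$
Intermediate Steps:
$u{\left(B,x \right)} = -2 + B - 5 x$ ($u{\left(B,x \right)} = -2 + \left(B - 5 x\right) = -2 + B - 5 x$)
$\left(u{\left(8,-6 \right)} + 15\right) \left(-157\right) = \left(\left(-2 + 8 - -30\right) + 15\right) \left(-157\right) = \left(\left(-2 + 8 + 30\right) + 15\right) \left(-157\right) = \left(36 + 15\right) \left(-157\right) = 51 \left(-157\right) = -8007$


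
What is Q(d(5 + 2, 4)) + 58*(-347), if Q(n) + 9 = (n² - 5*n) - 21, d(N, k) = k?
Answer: -20160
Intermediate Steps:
Q(n) = -30 + n² - 5*n (Q(n) = -9 + ((n² - 5*n) - 21) = -9 + (-21 + n² - 5*n) = -30 + n² - 5*n)
Q(d(5 + 2, 4)) + 58*(-347) = (-30 + 4² - 5*4) + 58*(-347) = (-30 + 16 - 20) - 20126 = -34 - 20126 = -20160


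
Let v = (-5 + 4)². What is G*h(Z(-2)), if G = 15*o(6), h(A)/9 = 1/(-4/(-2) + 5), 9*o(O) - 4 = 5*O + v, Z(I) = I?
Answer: 75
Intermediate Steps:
v = 1 (v = (-1)² = 1)
o(O) = 5/9 + 5*O/9 (o(O) = 4/9 + (5*O + 1)/9 = 4/9 + (1 + 5*O)/9 = 4/9 + (⅑ + 5*O/9) = 5/9 + 5*O/9)
h(A) = 9/7 (h(A) = 9/(-4/(-2) + 5) = 9/(-4*(-½) + 5) = 9/(2 + 5) = 9/7)
G = 175/3 (G = 15*(5/9 + (5/9)*6) = 15*(5/9 + 10/3) = 15*(35/9) = 175/3 ≈ 58.333)
G*h(Z(-2)) = (175/3)*(9/7) = 75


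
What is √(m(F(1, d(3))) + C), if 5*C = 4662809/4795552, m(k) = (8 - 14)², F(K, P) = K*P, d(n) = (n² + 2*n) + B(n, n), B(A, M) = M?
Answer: √1300586925085090/5994440 ≈ 6.0162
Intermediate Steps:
d(n) = n² + 3*n (d(n) = (n² + 2*n) + n = n² + 3*n)
m(k) = 36 (m(k) = (-6)² = 36)
C = 4662809/23977760 (C = (4662809/4795552)/5 = (4662809*(1/4795552))/5 = (⅕)*(4662809/4795552) = 4662809/23977760 ≈ 0.19446)
√(m(F(1, d(3))) + C) = √(36 + 4662809/23977760) = √(867862169/23977760) = √1300586925085090/5994440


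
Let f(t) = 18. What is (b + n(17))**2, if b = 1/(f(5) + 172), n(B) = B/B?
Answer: 36481/36100 ≈ 1.0106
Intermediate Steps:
n(B) = 1
b = 1/190 (b = 1/(18 + 172) = 1/190 ≈ 0.0052632)
(b + n(17))**2 = (1/190 + 1)**2 = (191/190)**2 = 36481/36100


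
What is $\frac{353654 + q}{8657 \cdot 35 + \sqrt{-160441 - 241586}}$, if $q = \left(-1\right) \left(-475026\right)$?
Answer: $\frac{62771474150}{22951593013} - \frac{207170 i \sqrt{402027}}{22951593013} \approx 2.735 - 0.0057232 i$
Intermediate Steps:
$q = 475026$
$\frac{353654 + q}{8657 \cdot 35 + \sqrt{-160441 - 241586}} = \frac{353654 + 475026}{8657 \cdot 35 + \sqrt{-160441 - 241586}} = \frac{828680}{302995 + \sqrt{-402027}} = \frac{828680}{302995 + i \sqrt{402027}}$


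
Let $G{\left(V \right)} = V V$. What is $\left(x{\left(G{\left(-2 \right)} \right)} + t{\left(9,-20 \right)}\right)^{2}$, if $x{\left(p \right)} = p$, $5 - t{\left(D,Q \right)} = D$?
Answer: $0$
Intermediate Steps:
$G{\left(V \right)} = V^{2}$
$t{\left(D,Q \right)} = 5 - D$
$\left(x{\left(G{\left(-2 \right)} \right)} + t{\left(9,-20 \right)}\right)^{2} = \left(\left(-2\right)^{2} + \left(5 - 9\right)\right)^{2} = \left(4 + \left(5 - 9\right)\right)^{2} = \left(4 - 4\right)^{2} = 0^{2} = 0$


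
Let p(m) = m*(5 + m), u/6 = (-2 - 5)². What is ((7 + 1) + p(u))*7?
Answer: 615398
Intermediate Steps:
u = 294 (u = 6*(-2 - 5)² = 6*(-7)² = 6*49 = 294)
((7 + 1) + p(u))*7 = ((7 + 1) + 294*(5 + 294))*7 = (8 + 294*299)*7 = (8 + 87906)*7 = 87914*7 = 615398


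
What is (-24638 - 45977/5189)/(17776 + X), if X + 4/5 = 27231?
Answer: -639462795/1167685859 ≈ -0.54763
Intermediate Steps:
X = 136151/5 (X = -⅘ + 27231 = 136151/5 ≈ 27230.)
(-24638 - 45977/5189)/(17776 + X) = (-24638 - 45977/5189)/(17776 + 136151/5) = (-24638 - 45977*1/5189)/(225031/5) = (-24638 - 45977/5189)*(5/225031) = -127892559/5189*5/225031 = -639462795/1167685859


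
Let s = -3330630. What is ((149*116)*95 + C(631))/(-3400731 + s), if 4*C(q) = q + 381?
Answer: -547411/2243787 ≈ -0.24397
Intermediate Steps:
C(q) = 381/4 + q/4 (C(q) = (q + 381)/4 = (381 + q)/4 = 381/4 + q/4)
((149*116)*95 + C(631))/(-3400731 + s) = ((149*116)*95 + (381/4 + (1/4)*631))/(-3400731 - 3330630) = (17284*95 + (381/4 + 631/4))/(-6731361) = (1641980 + 253)*(-1/6731361) = 1642233*(-1/6731361) = -547411/2243787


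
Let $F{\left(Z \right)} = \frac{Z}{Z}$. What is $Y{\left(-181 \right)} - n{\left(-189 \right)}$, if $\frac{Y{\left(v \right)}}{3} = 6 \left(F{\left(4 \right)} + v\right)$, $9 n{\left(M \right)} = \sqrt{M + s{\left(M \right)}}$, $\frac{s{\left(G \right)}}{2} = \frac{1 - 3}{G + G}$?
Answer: $-3240 - \frac{i \sqrt{750099}}{567} \approx -3240.0 - 1.5275 i$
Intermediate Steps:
$F{\left(Z \right)} = 1$
$s{\left(G \right)} = - \frac{2}{G}$ ($s{\left(G \right)} = 2 \frac{1 - 3}{G + G} = 2 \left(- \frac{2}{2 G}\right) = 2 \left(- 2 \frac{1}{2 G}\right) = 2 \left(- \frac{1}{G}\right) = - \frac{2}{G}$)
$n{\left(M \right)} = \frac{\sqrt{M - \frac{2}{M}}}{9}$
$Y{\left(v \right)} = 18 + 18 v$ ($Y{\left(v \right)} = 3 \cdot 6 \left(1 + v\right) = 3 \left(6 + 6 v\right) = 18 + 18 v$)
$Y{\left(-181 \right)} - n{\left(-189 \right)} = \left(18 + 18 \left(-181\right)\right) - \frac{\sqrt{-189 - \frac{2}{-189}}}{9} = \left(18 - 3258\right) - \frac{\sqrt{-189 - - \frac{2}{189}}}{9} = -3240 - \frac{\sqrt{-189 + \frac{2}{189}}}{9} = -3240 - \frac{\sqrt{- \frac{35719}{189}}}{9} = -3240 - \frac{\frac{1}{63} i \sqrt{750099}}{9} = -3240 - \frac{i \sqrt{750099}}{567}$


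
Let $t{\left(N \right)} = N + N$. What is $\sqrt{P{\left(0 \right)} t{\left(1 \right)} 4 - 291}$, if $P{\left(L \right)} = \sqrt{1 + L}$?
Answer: $i \sqrt{283} \approx 16.823 i$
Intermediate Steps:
$t{\left(N \right)} = 2 N$
$\sqrt{P{\left(0 \right)} t{\left(1 \right)} 4 - 291} = \sqrt{\sqrt{1 + 0} \cdot 2 \cdot 1 \cdot 4 - 291} = \sqrt{\sqrt{1} \cdot 2 \cdot 4 - 291} = \sqrt{1 \cdot 2 \cdot 4 - 291} = \sqrt{2 \cdot 4 - 291} = \sqrt{8 - 291} = \sqrt{-283} = i \sqrt{283}$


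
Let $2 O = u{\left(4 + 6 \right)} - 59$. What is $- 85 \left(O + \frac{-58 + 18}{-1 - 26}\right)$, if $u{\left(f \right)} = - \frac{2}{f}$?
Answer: $\frac{64532}{27} \approx 2390.1$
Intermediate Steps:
$O = - \frac{148}{5}$ ($O = \frac{- \frac{2}{4 + 6} - 59}{2} = \frac{- \frac{2}{10} - 59}{2} = \frac{\left(-2\right) \frac{1}{10} - 59}{2} = \frac{- \frac{1}{5} - 59}{2} = \frac{1}{2} \left(- \frac{296}{5}\right) = - \frac{148}{5} \approx -29.6$)
$- 85 \left(O + \frac{-58 + 18}{-1 - 26}\right) = - 85 \left(- \frac{148}{5} + \frac{-58 + 18}{-1 - 26}\right) = - 85 \left(- \frac{148}{5} - \frac{40}{-27}\right) = - 85 \left(- \frac{148}{5} - - \frac{40}{27}\right) = - 85 \left(- \frac{148}{5} + \frac{40}{27}\right) = \left(-85\right) \left(- \frac{3796}{135}\right) = \frac{64532}{27}$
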